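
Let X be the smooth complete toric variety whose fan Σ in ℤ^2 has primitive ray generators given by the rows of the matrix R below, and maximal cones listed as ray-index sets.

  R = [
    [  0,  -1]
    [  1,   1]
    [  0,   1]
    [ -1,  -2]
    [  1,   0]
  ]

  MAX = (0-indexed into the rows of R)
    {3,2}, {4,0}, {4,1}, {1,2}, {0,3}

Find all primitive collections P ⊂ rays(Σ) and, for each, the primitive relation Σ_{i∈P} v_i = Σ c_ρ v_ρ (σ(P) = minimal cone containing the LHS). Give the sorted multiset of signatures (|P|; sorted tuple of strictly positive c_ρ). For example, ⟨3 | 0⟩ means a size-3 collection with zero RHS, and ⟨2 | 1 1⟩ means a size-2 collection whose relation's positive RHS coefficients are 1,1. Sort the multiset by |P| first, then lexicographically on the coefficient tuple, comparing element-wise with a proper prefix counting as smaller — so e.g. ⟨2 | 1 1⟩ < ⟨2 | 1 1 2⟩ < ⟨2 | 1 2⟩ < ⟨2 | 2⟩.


5 collections generate NE(X_Σ); each relation:

  P = {0,2}:  v_{0} + v_{2} = 0  →  sig = ⟨2 | 0⟩
  P = {0,1}:  v_{0} + v_{1} = v_{4}  →  sig = ⟨2 | 1⟩
  P = {1,3}:  v_{1} + v_{3} = v_{0}  →  sig = ⟨2 | 1⟩
  P = {2,4}:  v_{2} + v_{4} = v_{1}  →  sig = ⟨2 | 1⟩
  P = {3,4}:  v_{3} + v_{4} = 2·v_{0}  →  sig = ⟨2 | 2⟩

so the primitive-relation signature multiset is
    |P|=2: 5 collections, coeffs (), (1), (1), (1), (2)


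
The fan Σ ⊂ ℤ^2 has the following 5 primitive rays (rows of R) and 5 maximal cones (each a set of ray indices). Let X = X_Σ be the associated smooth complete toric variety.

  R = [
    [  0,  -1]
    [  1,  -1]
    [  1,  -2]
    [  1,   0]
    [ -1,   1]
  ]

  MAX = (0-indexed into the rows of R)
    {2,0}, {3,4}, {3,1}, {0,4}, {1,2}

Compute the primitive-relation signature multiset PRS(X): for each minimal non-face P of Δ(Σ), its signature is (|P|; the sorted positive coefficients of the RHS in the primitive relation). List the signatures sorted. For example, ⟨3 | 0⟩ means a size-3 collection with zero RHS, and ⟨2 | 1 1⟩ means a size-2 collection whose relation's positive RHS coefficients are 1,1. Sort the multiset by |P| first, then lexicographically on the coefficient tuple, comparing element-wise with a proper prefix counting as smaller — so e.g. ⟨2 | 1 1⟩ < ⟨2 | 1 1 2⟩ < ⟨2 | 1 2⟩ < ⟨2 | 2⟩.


|primitive collections| = 5. Relations:

  {1,4}:  v_{1} + v_{4} = 0  so sig = ⟨2 | 0⟩
  {0,1}:  v_{0} + v_{1} = v_{2}  so sig = ⟨2 | 1⟩
  {0,3}:  v_{0} + v_{3} = v_{1}  so sig = ⟨2 | 1⟩
  {2,4}:  v_{2} + v_{4} = v_{0}  so sig = ⟨2 | 1⟩
  {2,3}:  v_{2} + v_{3} = 2·v_{1}  so sig = ⟨2 | 2⟩

Sorted signature multiset PRS(X):
{ ⟨2 | 0⟩,  ⟨2 | 1⟩ ×3,  ⟨2 | 2⟩ }


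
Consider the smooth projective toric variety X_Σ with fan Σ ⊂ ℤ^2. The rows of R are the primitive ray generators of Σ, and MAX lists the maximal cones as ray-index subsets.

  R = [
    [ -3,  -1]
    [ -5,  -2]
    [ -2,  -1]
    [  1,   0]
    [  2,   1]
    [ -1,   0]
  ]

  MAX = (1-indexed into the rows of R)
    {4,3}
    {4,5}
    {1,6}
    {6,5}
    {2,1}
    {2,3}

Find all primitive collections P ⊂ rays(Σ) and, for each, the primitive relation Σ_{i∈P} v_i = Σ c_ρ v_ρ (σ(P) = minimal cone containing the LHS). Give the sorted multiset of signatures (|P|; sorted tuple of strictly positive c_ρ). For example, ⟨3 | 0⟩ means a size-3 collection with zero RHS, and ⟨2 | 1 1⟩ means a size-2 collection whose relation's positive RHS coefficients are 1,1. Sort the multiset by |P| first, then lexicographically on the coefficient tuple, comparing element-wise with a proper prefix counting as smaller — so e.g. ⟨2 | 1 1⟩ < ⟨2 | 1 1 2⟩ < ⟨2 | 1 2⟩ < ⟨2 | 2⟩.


9 minimal non-faces of Δ(Σ) (on 6 rays):

  P = {3,5}:  v_{3} + v_{5} = 0  ⇒ sig = ⟨2 | 0⟩
  P = {4,6}:  v_{4} + v_{6} = 0  ⇒ sig = ⟨2 | 0⟩
  P = {1,3}:  v_{1} + v_{3} = v_{2}  ⇒ sig = ⟨2 | 1⟩
  P = {1,4}:  v_{1} + v_{4} = v_{3}  ⇒ sig = ⟨2 | 1⟩
  P = {1,5}:  v_{1} + v_{5} = v_{6}  ⇒ sig = ⟨2 | 1⟩
  P = {2,5}:  v_{2} + v_{5} = v_{1}  ⇒ sig = ⟨2 | 1⟩
  P = {3,6}:  v_{3} + v_{6} = v_{1}  ⇒ sig = ⟨2 | 1⟩
  P = {2,4}:  v_{2} + v_{4} = 2·v_{3}  ⇒ sig = ⟨2 | 2⟩
  P = {2,6}:  v_{2} + v_{6} = 2·v_{1}  ⇒ sig = ⟨2 | 2⟩

Hence PRS(X_Σ) =
{ ⟨2 | 0⟩ ×2,  ⟨2 | 1⟩ ×5,  ⟨2 | 2⟩ ×2 }


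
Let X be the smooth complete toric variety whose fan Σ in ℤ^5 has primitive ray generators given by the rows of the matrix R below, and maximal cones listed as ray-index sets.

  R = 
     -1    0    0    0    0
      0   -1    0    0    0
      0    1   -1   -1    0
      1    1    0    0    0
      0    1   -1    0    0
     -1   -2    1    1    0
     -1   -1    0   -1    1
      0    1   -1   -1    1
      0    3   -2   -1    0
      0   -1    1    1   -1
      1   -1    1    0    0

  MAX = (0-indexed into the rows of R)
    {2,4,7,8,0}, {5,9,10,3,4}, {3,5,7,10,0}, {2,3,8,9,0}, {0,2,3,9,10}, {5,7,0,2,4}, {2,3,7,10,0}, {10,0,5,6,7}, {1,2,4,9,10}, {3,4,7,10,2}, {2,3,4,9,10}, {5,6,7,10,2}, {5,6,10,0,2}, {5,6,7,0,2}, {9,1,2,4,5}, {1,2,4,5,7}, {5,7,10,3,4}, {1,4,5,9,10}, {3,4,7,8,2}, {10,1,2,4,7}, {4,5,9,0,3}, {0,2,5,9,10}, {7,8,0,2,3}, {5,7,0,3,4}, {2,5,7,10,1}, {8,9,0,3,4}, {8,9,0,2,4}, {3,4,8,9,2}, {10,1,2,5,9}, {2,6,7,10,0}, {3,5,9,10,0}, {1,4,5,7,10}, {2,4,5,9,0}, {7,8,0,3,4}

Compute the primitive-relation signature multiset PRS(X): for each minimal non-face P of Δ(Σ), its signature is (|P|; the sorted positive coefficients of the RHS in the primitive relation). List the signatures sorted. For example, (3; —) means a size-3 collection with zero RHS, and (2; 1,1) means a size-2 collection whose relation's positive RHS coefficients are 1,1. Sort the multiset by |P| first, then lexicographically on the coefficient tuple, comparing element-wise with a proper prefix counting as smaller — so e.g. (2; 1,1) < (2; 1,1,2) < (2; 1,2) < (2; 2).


16 minimal non-faces of Δ(Σ) (on 11 rays):

  P = {7,9}:  v_{7} + v_{9} = 0  so sig = (2; —)
  P = {0,1}:  v_{0} + v_{1} = v_{2} + v_{5}  so sig = (2; 1,1)
  P = {1,3}:  v_{1} + v_{3} = v_{4} + v_{10}  so sig = (2; 1,1)
  P = {1,8}:  v_{1} + v_{8} = v_{2} + v_{4}  so sig = (2; 1,1)
  P = {5,8}:  v_{5} + v_{8} = v_{0} + v_{4}  so sig = (2; 1,1)
  P = {8,10}:  v_{8} + v_{10} = v_{2} + v_{3}  so sig = (2; 1,1)
  P = {3,6}:  v_{3} + v_{6} = v_{0} + v_{7} + v_{10}  so sig = (2; 1,1,1)
  P = {4,6}:  v_{4} + v_{6} = v_{2} + v_{5} + v_{7}  so sig = (2; 1,1,1)
  P = {6,8}:  v_{6} + v_{8} = v_{0} + v_{2} + v_{7}  so sig = (2; 1,1,1)
  P = {6,9}:  v_{6} + v_{9} = v_{0} + v_{2} + v_{5} + v_{10}  so sig = (2; 1,1,1,1)
  P = {1,6}:  v_{1} + v_{6} = 2·v_{2} + 2·v_{5} + v_{7} + v_{10}  so sig = (2; 1,1,2,2)
  P = {0,4,10}:  v_{0} + v_{4} + v_{10} = 0  so sig = (3; —)
  P = {2,3,5}:  v_{2} + v_{3} + v_{5} = 0  so sig = (3; —)
  P = {0,2,3,4}:  v_{0} + v_{2} + v_{3} + v_{4} = v_{8}  so sig = (4; 1)
  P = {2,4,5,10}:  v_{2} + v_{4} + v_{5} + v_{10} = v_{1}  so sig = (4; 1)
  P = {0,2,5,7,10}:  v_{0} + v_{2} + v_{5} + v_{7} + v_{10} = v_{6}  so sig = (5; 1)

Hence PRS(X_Σ) =
    |P|=2: 11 collections, coeffs (), (1,1), (1,1), (1,1), (1,1), (1,1), (1,1,1), (1,1,1), (1,1,1), (1,1,1,1), (1,1,2,2)
    |P|=3: 2 collections, coeffs (), ()
    |P|=4: 2 collections, coeffs (1), (1)
    |P|=5: 1 collection, coeffs (1)


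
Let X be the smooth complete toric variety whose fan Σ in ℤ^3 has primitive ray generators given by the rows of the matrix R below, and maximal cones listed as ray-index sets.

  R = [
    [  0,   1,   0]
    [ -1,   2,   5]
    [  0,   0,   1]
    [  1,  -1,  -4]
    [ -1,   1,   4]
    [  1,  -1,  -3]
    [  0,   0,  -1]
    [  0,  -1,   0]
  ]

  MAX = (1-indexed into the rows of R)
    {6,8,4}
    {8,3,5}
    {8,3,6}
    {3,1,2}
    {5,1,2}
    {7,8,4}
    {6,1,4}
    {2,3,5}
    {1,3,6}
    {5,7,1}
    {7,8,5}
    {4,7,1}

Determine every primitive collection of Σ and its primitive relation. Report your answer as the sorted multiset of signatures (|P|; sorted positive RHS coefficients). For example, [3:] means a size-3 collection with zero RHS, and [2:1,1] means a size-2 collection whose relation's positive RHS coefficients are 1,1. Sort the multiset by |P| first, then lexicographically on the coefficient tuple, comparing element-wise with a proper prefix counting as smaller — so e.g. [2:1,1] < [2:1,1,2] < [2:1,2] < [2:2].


The 11 primitive collections of Σ (r=8, n=3):

  {1,8}:  v_{1} + v_{8} = 0  so sig = [2:]
  {3,7}:  v_{3} + v_{7} = 0  so sig = [2:]
  {4,5}:  v_{4} + v_{5} = 0  so sig = [2:]
  {3,4}:  v_{3} + v_{4} = v_{6}  so sig = [2:1]
  {5,6}:  v_{5} + v_{6} = v_{3}  so sig = [2:1]
  {6,7}:  v_{6} + v_{7} = v_{4}  so sig = [2:1]
  {2,4}:  v_{2} + v_{4} = v_{1} + v_{3}  so sig = [2:1,1]
  {2,7}:  v_{2} + v_{7} = v_{1} + v_{5}  so sig = [2:1,1]
  {2,8}:  v_{2} + v_{8} = v_{3} + v_{5}  so sig = [2:1,1]
  {2,6}:  v_{2} + v_{6} = v_{1} + 2·v_{3}  so sig = [2:1,2]
  {1,3,5}:  v_{1} + v_{3} + v_{5} = v_{2}  so sig = [3:1]

Hence PRS(X_Σ) =
{ [2:] ×3,  [2:1] ×3,  [2:1,1] ×3,  [2:1,2],  [3:1] }


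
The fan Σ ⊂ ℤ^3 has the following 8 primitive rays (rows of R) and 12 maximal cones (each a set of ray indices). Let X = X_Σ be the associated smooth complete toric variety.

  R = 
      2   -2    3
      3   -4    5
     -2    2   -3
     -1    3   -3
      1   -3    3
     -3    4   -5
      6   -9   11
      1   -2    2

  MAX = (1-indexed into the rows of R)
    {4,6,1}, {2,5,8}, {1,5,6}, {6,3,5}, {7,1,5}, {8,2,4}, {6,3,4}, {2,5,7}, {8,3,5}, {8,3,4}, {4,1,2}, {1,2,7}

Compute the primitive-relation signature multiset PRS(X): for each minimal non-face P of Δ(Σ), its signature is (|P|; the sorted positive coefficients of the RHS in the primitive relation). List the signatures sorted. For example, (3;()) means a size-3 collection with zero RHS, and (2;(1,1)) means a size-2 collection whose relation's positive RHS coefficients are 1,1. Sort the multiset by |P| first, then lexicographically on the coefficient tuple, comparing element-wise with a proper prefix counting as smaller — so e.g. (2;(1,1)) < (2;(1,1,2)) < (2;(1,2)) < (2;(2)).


Δ(Σ) — 8 vertices, 11 min non-faces:

  • {1,3}:  v_{1} + v_{3} = 0 ; sig = (2;())
  • {2,6}:  v_{2} + v_{6} = 0 ; sig = (2;())
  • {4,5}:  v_{4} + v_{5} = 0 ; sig = (2;())
  • {1,8}:  v_{1} + v_{8} = v_{2} ; sig = (2;(1))
  • {2,3}:  v_{2} + v_{3} = v_{8} ; sig = (2;(1))
  • {6,8}:  v_{6} + v_{8} = v_{3} ; sig = (2;(1))
  • {3,7}:  v_{3} + v_{7} = v_{2} + v_{5} ; sig = (2;(1,1))
  • {4,7}:  v_{4} + v_{7} = v_{1} + v_{2} ; sig = (2;(1,1))
  • {6,7}:  v_{6} + v_{7} = v_{1} + v_{5} ; sig = (2;(1,1))
  • {7,8}:  v_{7} + v_{8} = 2·v_{2} + v_{5} ; sig = (2;(1,2))
  • {1,2,5}:  v_{1} + v_{2} + v_{5} = v_{7} ; sig = (3;(1))

Hence PRS(X_Σ) =
{ (2;()) ×3,  (2;(1)) ×3,  (2;(1,1)) ×3,  (2;(1,2)),  (3;(1)) }


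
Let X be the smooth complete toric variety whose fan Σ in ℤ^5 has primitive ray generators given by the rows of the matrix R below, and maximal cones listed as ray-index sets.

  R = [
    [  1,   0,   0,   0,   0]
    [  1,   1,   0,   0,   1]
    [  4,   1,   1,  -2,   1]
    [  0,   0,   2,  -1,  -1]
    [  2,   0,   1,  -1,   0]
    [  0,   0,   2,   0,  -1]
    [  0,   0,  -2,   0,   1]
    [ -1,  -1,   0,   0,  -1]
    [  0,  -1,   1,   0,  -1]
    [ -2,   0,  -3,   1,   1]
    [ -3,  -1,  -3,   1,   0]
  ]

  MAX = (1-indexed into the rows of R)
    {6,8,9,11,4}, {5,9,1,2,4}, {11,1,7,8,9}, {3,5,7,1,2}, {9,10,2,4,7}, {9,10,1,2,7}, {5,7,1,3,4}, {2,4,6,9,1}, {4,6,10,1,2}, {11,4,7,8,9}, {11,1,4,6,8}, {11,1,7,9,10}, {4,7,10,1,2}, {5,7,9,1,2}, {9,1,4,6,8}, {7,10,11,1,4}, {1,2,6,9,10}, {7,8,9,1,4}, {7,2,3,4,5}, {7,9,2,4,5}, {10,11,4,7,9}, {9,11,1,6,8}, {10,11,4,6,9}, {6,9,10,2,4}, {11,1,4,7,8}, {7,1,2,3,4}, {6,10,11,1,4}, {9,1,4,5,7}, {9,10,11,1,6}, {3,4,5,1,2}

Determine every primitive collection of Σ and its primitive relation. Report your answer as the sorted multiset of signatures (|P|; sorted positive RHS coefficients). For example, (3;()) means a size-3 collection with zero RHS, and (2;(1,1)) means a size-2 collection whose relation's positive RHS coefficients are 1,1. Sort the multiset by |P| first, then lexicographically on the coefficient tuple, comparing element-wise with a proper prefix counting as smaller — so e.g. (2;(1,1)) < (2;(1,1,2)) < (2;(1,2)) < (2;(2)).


Δ(Σ) — 11 vertices, 17 min non-faces:

  {2,8}:  v_{2} + v_{8} = 0 ; sig = (2;())
  {6,7}:  v_{6} + v_{7} = 0 ; sig = (2;())
  {2,11}:  v_{2} + v_{11} = v_{10} ; sig = (2;(1))
  {5,10}:  v_{5} + v_{10} = v_{7} ; sig = (2;(1))
  {8,10}:  v_{8} + v_{10} = v_{11} ; sig = (2;(1))
  {5,11}:  v_{5} + v_{11} = v_{7} + v_{8} ; sig = (2;(1,1))
  {3,6}:  v_{3} + v_{6} = v_{1} + v_{2} + v_{4} + v_{5} ; sig = (2;(1,1,1,1))
  {3,8}:  v_{3} + v_{8} = v_{1} + v_{4} + v_{5} + v_{7} ; sig = (2;(1,1,1,1))
  {5,6}:  v_{5} + v_{6} = v_{1} + v_{2} + v_{4} + v_{9} ; sig = (2;(1,1,1,1))
  {5,8}:  v_{5} + v_{8} = v_{1} + v_{4} + v_{7} + v_{9} ; sig = (2;(1,1,1,1))
  {3,10}:  v_{3} + v_{10} = v_{1} + v_{2} + v_{4} + 2·v_{7} ; sig = (2;(1,1,1,2))
  {3,11}:  v_{3} + v_{11} = v_{1} + v_{4} + 2·v_{7} ; sig = (2;(1,1,2))
  {3,9}:  v_{3} + v_{9} = 2·v_{5} ; sig = (2;(2))
  {1,4,9,10}:  v_{1} + v_{4} + v_{9} + v_{10} = v_{8} ; sig = (4;(1))
  {1,4,9,11}:  v_{1} + v_{4} + v_{9} + v_{11} = 2·v_{8} ; sig = (4;(2))
  {1,2,4,5,7}:  v_{1} + v_{2} + v_{4} + v_{5} + v_{7} = v_{3} ; sig = (5;(1))
  {1,2,4,7,9}:  v_{1} + v_{2} + v_{4} + v_{7} + v_{9} = v_{5} ; sig = (5;(1))

Signatures (|P|; sorted positive RHS coefficients), sorted:
    |P|=2: 13 collections, coeffs (), (), (1), (1), (1), (1,1), (1,1,1,1), (1,1,1,1), (1,1,1,1), (1,1,1,1), (1,1,1,2), (1,1,2), (2)
    |P|=4: 2 collections, coeffs (1), (2)
    |P|=5: 2 collections, coeffs (1), (1)


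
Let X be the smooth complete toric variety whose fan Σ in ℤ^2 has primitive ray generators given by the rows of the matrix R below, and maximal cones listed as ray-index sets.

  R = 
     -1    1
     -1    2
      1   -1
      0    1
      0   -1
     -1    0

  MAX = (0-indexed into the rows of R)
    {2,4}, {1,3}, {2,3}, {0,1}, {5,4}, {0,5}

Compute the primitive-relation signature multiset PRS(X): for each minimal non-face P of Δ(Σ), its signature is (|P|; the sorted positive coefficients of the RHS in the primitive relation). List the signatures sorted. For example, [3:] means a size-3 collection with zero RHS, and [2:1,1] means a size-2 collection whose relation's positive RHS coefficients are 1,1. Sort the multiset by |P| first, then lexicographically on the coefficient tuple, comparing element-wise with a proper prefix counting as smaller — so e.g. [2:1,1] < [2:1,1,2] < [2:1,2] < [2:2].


The 9 primitive collections of Σ (r=6, n=2):

  • {0,2}:  v_{0} + v_{2} = 0  so sig = [2:]
  • {3,4}:  v_{3} + v_{4} = 0  so sig = [2:]
  • {0,3}:  v_{0} + v_{3} = v_{1}  so sig = [2:1]
  • {0,4}:  v_{0} + v_{4} = v_{5}  so sig = [2:1]
  • {1,2}:  v_{1} + v_{2} = v_{3}  so sig = [2:1]
  • {1,4}:  v_{1} + v_{4} = v_{0}  so sig = [2:1]
  • {2,5}:  v_{2} + v_{5} = v_{4}  so sig = [2:1]
  • {3,5}:  v_{3} + v_{5} = v_{0}  so sig = [2:1]
  • {1,5}:  v_{1} + v_{5} = 2·v_{0}  so sig = [2:2]

Sorted signature multiset PRS(X):
{ [2:] ×2,  [2:1] ×6,  [2:2] }


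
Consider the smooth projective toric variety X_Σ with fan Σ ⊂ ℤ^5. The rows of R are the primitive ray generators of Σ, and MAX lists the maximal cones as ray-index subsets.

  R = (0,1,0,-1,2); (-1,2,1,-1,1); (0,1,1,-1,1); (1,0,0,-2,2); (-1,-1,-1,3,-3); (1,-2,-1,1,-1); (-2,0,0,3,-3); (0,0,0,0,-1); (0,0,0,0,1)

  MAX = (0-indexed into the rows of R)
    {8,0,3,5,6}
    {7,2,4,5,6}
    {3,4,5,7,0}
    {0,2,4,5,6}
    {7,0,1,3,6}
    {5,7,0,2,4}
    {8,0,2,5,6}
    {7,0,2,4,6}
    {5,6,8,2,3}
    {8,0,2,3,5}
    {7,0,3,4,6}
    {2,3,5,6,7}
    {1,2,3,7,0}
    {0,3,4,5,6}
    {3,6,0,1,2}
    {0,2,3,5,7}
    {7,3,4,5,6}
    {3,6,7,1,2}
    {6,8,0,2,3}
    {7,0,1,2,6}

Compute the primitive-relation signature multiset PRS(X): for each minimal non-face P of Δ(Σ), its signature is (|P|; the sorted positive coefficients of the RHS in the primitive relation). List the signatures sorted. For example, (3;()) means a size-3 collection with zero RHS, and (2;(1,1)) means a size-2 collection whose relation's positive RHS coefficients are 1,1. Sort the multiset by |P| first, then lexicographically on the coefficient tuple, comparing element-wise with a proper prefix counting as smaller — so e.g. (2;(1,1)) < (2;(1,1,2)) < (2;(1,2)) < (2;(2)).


9 minimal non-faces of Δ(Σ) (on 9 rays):

  • {1,5}:  v_{1} + v_{5} = 0 — sig = (2;())
  • {7,8}:  v_{7} + v_{8} = 0 — sig = (2;())
  • {1,4}:  v_{1} + v_{4} = v_{0} + v_{6} + v_{7} — sig = (2;(1,1,1))
  • {4,8}:  v_{4} + v_{8} = v_{0} + v_{5} + v_{6} — sig = (2;(1,1,1))
  • {1,8}:  v_{1} + v_{8} = v_{0} + v_{2} + v_{3} + v_{6} — sig = (2;(1,1,1,1))
  • {2,3,4}:  v_{2} + v_{3} + v_{4} = 0 — sig = (3;())
  • {0,5,6,7}:  v_{0} + v_{5} + v_{6} + v_{7} = v_{4} — sig = (4;(1))
  • {0,2,3,5,6}:  v_{0} + v_{2} + v_{3} + v_{5} + v_{6} = v_{8} — sig = (5;(1))
  • {0,2,3,6,7}:  v_{0} + v_{2} + v_{3} + v_{6} + v_{7} = v_{1} — sig = (5;(1))

Hence PRS(X_Σ) =
{ (2;()) ×2,  (2;(1,1,1)) ×2,  (2;(1,1,1,1)),  (3;()),  (4;(1)),  (5;(1)) ×2 }


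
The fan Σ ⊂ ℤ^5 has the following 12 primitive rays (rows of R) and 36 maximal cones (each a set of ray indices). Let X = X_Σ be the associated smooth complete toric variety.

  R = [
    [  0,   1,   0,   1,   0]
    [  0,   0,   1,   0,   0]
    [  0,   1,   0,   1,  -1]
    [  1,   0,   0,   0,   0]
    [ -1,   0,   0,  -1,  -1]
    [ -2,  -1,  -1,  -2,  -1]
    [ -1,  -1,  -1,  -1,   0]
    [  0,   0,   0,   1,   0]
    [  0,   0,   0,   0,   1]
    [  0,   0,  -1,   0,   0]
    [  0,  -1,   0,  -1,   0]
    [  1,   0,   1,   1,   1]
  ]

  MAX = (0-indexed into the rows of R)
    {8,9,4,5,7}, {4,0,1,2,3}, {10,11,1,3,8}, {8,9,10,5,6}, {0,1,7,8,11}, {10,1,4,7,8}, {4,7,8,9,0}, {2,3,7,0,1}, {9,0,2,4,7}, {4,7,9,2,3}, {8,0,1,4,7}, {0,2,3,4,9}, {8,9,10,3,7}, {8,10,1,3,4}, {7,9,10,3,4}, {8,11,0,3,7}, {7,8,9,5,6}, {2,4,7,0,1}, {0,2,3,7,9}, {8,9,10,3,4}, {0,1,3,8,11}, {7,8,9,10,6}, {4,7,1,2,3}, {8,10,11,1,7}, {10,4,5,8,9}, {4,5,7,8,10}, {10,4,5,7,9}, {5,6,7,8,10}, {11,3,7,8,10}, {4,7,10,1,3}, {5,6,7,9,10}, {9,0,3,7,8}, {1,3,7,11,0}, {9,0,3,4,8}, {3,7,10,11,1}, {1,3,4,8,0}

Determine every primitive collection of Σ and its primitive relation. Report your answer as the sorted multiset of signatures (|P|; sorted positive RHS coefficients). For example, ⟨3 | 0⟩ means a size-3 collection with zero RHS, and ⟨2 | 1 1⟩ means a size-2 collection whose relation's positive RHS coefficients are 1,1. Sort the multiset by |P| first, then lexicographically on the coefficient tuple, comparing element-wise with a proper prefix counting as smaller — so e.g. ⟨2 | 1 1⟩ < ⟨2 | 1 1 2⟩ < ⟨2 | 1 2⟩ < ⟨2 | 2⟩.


Primitive collections (23):

  • {0,10}:  v_{0} + v_{10} = 0  ⇒ sig = ⟨2 | 0⟩
  • {1,9}:  v_{1} + v_{9} = 0  ⇒ sig = ⟨2 | 0⟩
  • {2,8}:  v_{2} + v_{8} = v_{0}  ⇒ sig = ⟨2 | 1⟩
  • {4,6}:  v_{4} + v_{6} = v_{5}  ⇒ sig = ⟨2 | 1⟩
  • {4,11}:  v_{4} + v_{11} = v_{1}  ⇒ sig = ⟨2 | 1⟩
  • {3,6}:  v_{3} + v_{6} = v_{9} + v_{10}  ⇒ sig = ⟨2 | 1 1⟩
  • {2,6}:  v_{2} + v_{6} = v_{4} + v_{7} + v_{9}  ⇒ sig = ⟨2 | 1 1 1⟩
  • {2,10}:  v_{2} + v_{10} = v_{3} + v_{4} + v_{7}  ⇒ sig = ⟨2 | 1 1 1⟩
  • {3,5}:  v_{3} + v_{5} = v_{4} + v_{9} + v_{10}  ⇒ sig = ⟨2 | 1 1 1⟩
  • {6,11}:  v_{6} + v_{11} = v_{7} + v_{8} + v_{10}  ⇒ sig = ⟨2 | 1 1 1⟩
  • {9,11}:  v_{9} + v_{11} = v_{3} + v_{7} + v_{8}  ⇒ sig = ⟨2 | 1 1 1⟩
  • {0,6}:  v_{0} + v_{6} = v_{4} + v_{7} + v_{8} + v_{9}  ⇒ sig = ⟨2 | 1 1 1 1⟩
  • {1,6}:  v_{1} + v_{6} = v_{4} + v_{7} + v_{8} + v_{10}  ⇒ sig = ⟨2 | 1 1 1 1⟩
  • {2,11}:  v_{2} + v_{11} = v_{0} + v_{1} + v_{3} + v_{7}  ⇒ sig = ⟨2 | 1 1 1 1⟩
  • {5,11}:  v_{5} + v_{11} = v_{4} + v_{7} + v_{8} + v_{10}  ⇒ sig = ⟨2 | 1 1 1 1⟩
  • {0,5}:  v_{0} + v_{5} = 2·v_{4} + v_{7} + v_{8} + v_{9}  ⇒ sig = ⟨2 | 1 1 1 2⟩
  • {1,5}:  v_{1} + v_{5} = 2·v_{4} + v_{7} + v_{8} + v_{10}  ⇒ sig = ⟨2 | 1 1 1 2⟩
  • {2,5}:  v_{2} + v_{5} = 2·v_{4} + v_{7} + v_{9}  ⇒ sig = ⟨2 | 1 1 2⟩
  • {3,4,7,8}:  v_{3} + v_{4} + v_{7} + v_{8} = 0  ⇒ sig = ⟨4 | 0⟩
  • {0,3,4,7}:  v_{0} + v_{3} + v_{4} + v_{7} = v_{2}  ⇒ sig = ⟨4 | 1⟩
  • {1,3,7,8}:  v_{1} + v_{3} + v_{7} + v_{8} = v_{11}  ⇒ sig = ⟨4 | 1⟩
  • {4,7,8,9,10}:  v_{4} + v_{7} + v_{8} + v_{9} + v_{10} = v_{6}  ⇒ sig = ⟨5 | 1⟩
  • {5,7,8,9,10}:  v_{5} + v_{7} + v_{8} + v_{9} + v_{10} = 2·v_{6}  ⇒ sig = ⟨5 | 2⟩

Sorted signature multiset PRS(X):
    ⟨2 | 0⟩
    ⟨2 | 0⟩
    ⟨2 | 1⟩
    ⟨2 | 1⟩
    ⟨2 | 1⟩
    ⟨2 | 1 1⟩
    ⟨2 | 1 1 1⟩
    ⟨2 | 1 1 1⟩
    ⟨2 | 1 1 1⟩
    ⟨2 | 1 1 1⟩
    ⟨2 | 1 1 1⟩
    ⟨2 | 1 1 1 1⟩
    ⟨2 | 1 1 1 1⟩
    ⟨2 | 1 1 1 1⟩
    ⟨2 | 1 1 1 1⟩
    ⟨2 | 1 1 1 2⟩
    ⟨2 | 1 1 1 2⟩
    ⟨2 | 1 1 2⟩
    ⟨4 | 0⟩
    ⟨4 | 1⟩
    ⟨4 | 1⟩
    ⟨5 | 1⟩
    ⟨5 | 2⟩


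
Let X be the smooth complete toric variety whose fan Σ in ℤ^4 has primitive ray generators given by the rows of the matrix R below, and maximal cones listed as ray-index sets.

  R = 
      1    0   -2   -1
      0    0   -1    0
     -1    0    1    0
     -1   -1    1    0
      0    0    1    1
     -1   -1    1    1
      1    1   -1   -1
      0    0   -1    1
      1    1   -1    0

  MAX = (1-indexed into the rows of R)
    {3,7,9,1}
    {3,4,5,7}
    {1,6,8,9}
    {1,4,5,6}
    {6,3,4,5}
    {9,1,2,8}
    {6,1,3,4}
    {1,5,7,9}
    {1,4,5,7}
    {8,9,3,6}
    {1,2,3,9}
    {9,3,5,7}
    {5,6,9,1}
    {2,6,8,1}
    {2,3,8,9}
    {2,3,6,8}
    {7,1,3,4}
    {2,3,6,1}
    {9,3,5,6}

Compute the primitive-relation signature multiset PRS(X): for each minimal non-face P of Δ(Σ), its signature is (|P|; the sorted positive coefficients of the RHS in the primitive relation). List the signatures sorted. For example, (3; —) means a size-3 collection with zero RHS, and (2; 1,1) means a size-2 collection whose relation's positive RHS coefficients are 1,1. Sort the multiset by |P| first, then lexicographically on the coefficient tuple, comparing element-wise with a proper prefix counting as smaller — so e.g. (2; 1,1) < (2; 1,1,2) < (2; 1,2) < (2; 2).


12 minimal non-faces of Δ(Σ) (on 9 rays):

  P={4,9}:  v_{4} + v_{9} = 0  so sig = (2; —)
  P={6,7}:  v_{6} + v_{7} = 0  so sig = (2; —)
  P={2,5}:  v_{2} + v_{5} = v_{6} + v_{9}  so sig = (2; 1,1)
  P={4,8}:  v_{4} + v_{8} = v_{2} + v_{6}  so sig = (2; 1,1)
  P={7,8}:  v_{7} + v_{8} = v_{2} + v_{9}  so sig = (2; 1,1)
  P={2,4}:  v_{2} + v_{4} = v_{1} + v_{3} + v_{6}  so sig = (2; 1,1,1)
  P={2,7}:  v_{2} + v_{7} = v_{1} + v_{3} + v_{9}  so sig = (2; 1,1,1)
  P={5,8}:  v_{5} + v_{8} = 2·v_{6} + 2·v_{9}  so sig = (2; 2,2)
  P={1,3,5}:  v_{1} + v_{3} + v_{5} = 0  so sig = (3; —)
  P={2,6,9}:  v_{2} + v_{6} + v_{9} = v_{8}  so sig = (3; 1)
  P={1,3,8}:  v_{1} + v_{3} + v_{8} = 2·v_{2}  so sig = (3; 2)
  P={1,3,6,9}:  v_{1} + v_{3} + v_{6} + v_{9} = v_{2}  so sig = (4; 1)

so the primitive-relation signature multiset is
[(2; —), (2; —), (2; 1,1), (2; 1,1), (2; 1,1), (2; 1,1,1), (2; 1,1,1), (2; 2,2), (3; —), (3; 1), (3; 2), (4; 1)]


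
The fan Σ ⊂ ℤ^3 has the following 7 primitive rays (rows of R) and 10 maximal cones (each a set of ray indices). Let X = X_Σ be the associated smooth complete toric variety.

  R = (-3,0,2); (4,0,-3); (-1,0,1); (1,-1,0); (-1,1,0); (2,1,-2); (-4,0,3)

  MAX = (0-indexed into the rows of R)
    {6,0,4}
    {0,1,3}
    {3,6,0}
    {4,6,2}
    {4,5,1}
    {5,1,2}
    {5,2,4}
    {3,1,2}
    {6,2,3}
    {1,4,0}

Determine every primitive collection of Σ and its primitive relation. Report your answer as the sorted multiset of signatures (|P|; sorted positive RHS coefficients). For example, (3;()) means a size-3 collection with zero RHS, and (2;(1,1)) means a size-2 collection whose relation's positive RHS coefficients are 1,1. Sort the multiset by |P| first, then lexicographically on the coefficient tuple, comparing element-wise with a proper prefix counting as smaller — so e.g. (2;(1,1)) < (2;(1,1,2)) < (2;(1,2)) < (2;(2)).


Δ(Σ) — 7 vertices, 7 min non-faces:

  P = {1,6}:  v_{1} + v_{6} = 0 — sig = (2;())
  P = {3,4}:  v_{3} + v_{4} = 0 — sig = (2;())
  P = {0,2}:  v_{0} + v_{2} = v_{6} — sig = (2;(1))
  P = {0,5}:  v_{0} + v_{5} = v_{4} — sig = (2;(1))
  P = {3,5}:  v_{3} + v_{5} = v_{1} + v_{2} — sig = (2;(1,1))
  P = {5,6}:  v_{5} + v_{6} = v_{2} + v_{4} — sig = (2;(1,1))
  P = {1,2,4}:  v_{1} + v_{2} + v_{4} = v_{5} — sig = (3;(1))

Hence PRS(X_Σ) =
{ (2;()) ×2,  (2;(1)) ×2,  (2;(1,1)) ×2,  (3;(1)) }


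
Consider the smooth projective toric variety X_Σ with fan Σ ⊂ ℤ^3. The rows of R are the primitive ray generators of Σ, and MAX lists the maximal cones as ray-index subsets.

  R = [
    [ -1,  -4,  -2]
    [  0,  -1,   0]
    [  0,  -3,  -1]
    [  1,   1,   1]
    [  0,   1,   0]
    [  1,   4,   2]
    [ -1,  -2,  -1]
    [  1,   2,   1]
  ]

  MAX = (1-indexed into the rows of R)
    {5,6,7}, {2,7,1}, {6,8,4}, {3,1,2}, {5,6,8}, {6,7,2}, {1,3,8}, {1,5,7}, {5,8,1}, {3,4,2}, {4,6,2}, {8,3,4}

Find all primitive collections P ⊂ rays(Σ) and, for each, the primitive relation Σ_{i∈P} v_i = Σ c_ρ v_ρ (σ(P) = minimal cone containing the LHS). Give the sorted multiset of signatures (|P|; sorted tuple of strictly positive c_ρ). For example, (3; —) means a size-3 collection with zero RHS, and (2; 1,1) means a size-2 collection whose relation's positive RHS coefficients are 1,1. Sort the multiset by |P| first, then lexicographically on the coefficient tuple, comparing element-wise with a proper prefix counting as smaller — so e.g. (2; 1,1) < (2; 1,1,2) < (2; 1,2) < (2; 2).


10 collections generate NE(X_Σ); each relation:

  {1,6}:  v_{1} + v_{6} = 0  so sig = (2; —)
  {2,5}:  v_{2} + v_{5} = 0  so sig = (2; —)
  {7,8}:  v_{7} + v_{8} = 0  so sig = (2; —)
  {1,4}:  v_{1} + v_{4} = v_{3}  so sig = (2; 1)
  {2,8}:  v_{2} + v_{8} = v_{4}  so sig = (2; 1)
  {3,6}:  v_{3} + v_{6} = v_{4}  so sig = (2; 1)
  {4,5}:  v_{4} + v_{5} = v_{8}  so sig = (2; 1)
  {4,7}:  v_{4} + v_{7} = v_{2}  so sig = (2; 1)
  {3,5}:  v_{3} + v_{5} = v_{1} + v_{8}  so sig = (2; 1,1)
  {3,7}:  v_{3} + v_{7} = v_{1} + v_{2}  so sig = (2; 1,1)

so the primitive-relation signature multiset is
    |P|=2: 10 collections, coeffs (), (), (), (1), (1), (1), (1), (1), (1,1), (1,1)


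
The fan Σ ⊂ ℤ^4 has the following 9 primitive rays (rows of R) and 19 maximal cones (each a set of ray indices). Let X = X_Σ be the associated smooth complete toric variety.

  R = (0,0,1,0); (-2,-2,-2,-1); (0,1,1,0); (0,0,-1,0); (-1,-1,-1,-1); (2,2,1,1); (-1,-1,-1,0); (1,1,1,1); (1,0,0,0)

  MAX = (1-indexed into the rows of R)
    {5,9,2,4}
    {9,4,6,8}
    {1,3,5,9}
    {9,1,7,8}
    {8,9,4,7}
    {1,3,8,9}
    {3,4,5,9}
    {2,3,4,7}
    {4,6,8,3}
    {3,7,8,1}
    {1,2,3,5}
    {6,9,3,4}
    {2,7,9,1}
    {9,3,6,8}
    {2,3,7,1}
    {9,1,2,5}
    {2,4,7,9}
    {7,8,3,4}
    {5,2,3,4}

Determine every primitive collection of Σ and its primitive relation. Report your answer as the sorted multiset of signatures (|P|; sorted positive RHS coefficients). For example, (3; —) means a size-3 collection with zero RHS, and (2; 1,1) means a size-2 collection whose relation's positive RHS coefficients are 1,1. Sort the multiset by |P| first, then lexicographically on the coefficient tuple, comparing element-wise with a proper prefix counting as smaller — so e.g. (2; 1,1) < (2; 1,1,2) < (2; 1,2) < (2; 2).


11 collections generate NE(X_Σ); each relation:

  P = {1,4}:  v_{1} + v_{4} = 0 ; sig = (2; —)
  P = {5,8}:  v_{5} + v_{8} = 0 ; sig = (2; —)
  P = {2,6}:  v_{2} + v_{6} = v_{4} ; sig = (2; 1)
  P = {2,8}:  v_{2} + v_{8} = v_{7} ; sig = (2; 1)
  P = {5,7}:  v_{5} + v_{7} = v_{2} ; sig = (2; 1)
  P = {6,7}:  v_{6} + v_{7} = v_{4} + v_{8} ; sig = (2; 1,1)
  P = {1,6}:  v_{1} + v_{6} = v_{3} + v_{8} + v_{9} ; sig = (2; 1,1,1)
  P = {5,6}:  v_{5} + v_{6} = v_{3} + v_{4} + v_{9} ; sig = (2; 1,1,1)
  P = {3,7,9}:  v_{3} + v_{7} + v_{9} = 0 ; sig = (3; —)
  P = {2,3,9}:  v_{2} + v_{3} + v_{9} = v_{5} ; sig = (3; 1)
  P = {3,4,8,9}:  v_{3} + v_{4} + v_{8} + v_{9} = v_{6} ; sig = (4; 1)

so the primitive-relation signature multiset is
    (2; —)
    (2; —)
    (2; 1)
    (2; 1)
    (2; 1)
    (2; 1,1)
    (2; 1,1,1)
    (2; 1,1,1)
    (3; —)
    (3; 1)
    (4; 1)


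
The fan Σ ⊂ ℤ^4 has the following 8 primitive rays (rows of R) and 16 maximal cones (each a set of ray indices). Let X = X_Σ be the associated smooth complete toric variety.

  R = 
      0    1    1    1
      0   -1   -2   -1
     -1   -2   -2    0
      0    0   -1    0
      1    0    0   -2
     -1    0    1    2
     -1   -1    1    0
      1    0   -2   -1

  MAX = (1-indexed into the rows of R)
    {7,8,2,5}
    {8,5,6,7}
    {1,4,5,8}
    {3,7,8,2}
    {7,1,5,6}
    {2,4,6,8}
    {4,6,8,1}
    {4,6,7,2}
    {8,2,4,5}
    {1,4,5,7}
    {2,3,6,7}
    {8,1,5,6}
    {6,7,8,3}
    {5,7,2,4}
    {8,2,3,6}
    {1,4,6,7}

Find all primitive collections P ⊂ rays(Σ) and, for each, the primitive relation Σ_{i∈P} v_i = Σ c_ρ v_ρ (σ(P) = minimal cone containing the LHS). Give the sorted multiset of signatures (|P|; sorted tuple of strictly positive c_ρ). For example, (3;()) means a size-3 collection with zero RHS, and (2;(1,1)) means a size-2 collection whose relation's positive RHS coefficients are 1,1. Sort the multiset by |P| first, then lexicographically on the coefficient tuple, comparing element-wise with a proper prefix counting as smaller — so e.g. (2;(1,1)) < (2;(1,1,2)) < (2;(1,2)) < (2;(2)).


Σ has 9 primitive collections:

  {1,2}:  v_{1} + v_{2} = v_{4} ; sig = (2;(1))
  {1,3}:  v_{1} + v_{3} = v_{2} + v_{6} ; sig = (2;(1,1))
  {3,4}:  v_{3} + v_{4} = 2·v_{2} + v_{6} ; sig = (2;(1,2))
  {3,5}:  v_{3} + v_{5} = 2·v_{7} + 2·v_{8} ; sig = (2;(2,2))
  {1,7,8}:  v_{1} + v_{7} + v_{8} = 0 ; sig = (3;())
  {4,5,6}:  v_{4} + v_{5} + v_{6} = 0 ; sig = (3;())
  {4,7,8}:  v_{4} + v_{7} + v_{8} = v_{2} ; sig = (3;(1))
  {2,5,6}:  v_{2} + v_{5} + v_{6} = v_{7} + v_{8} ; sig = (3;(1,1))
  {2,6,7,8}:  v_{2} + v_{6} + v_{7} + v_{8} = v_{3} ; sig = (4;(1))

so the primitive-relation signature multiset is
    (2;(1))
    (2;(1,1))
    (2;(1,2))
    (2;(2,2))
    (3;())
    (3;())
    (3;(1))
    (3;(1,1))
    (4;(1))


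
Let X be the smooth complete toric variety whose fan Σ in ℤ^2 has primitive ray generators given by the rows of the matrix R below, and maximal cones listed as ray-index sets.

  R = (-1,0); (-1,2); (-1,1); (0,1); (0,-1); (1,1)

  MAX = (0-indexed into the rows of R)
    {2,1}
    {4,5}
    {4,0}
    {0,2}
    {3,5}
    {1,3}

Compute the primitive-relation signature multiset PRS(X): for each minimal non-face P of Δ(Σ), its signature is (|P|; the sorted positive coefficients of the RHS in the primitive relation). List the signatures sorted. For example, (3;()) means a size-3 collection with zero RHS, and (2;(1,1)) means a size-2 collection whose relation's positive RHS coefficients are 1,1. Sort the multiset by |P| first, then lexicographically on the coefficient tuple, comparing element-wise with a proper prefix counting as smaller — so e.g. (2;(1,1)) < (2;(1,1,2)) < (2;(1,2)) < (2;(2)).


9 collections generate NE(X_Σ); each relation:

  P={3,4}:  v_{3} + v_{4} = 0  ⟹  sig = (2;())
  P={0,3}:  v_{0} + v_{3} = v_{2}  ⟹  sig = (2;(1))
  P={0,5}:  v_{0} + v_{5} = v_{3}  ⟹  sig = (2;(1))
  P={1,4}:  v_{1} + v_{4} = v_{2}  ⟹  sig = (2;(1))
  P={2,3}:  v_{2} + v_{3} = v_{1}  ⟹  sig = (2;(1))
  P={2,4}:  v_{2} + v_{4} = v_{0}  ⟹  sig = (2;(1))
  P={0,1}:  v_{0} + v_{1} = 2·v_{2}  ⟹  sig = (2;(2))
  P={2,5}:  v_{2} + v_{5} = 2·v_{3}  ⟹  sig = (2;(2))
  P={1,5}:  v_{1} + v_{5} = 3·v_{3}  ⟹  sig = (2;(3))

Signatures (|P|; sorted positive RHS coefficients), sorted:
[(2;()), (2;(1)), (2;(1)), (2;(1)), (2;(1)), (2;(1)), (2;(2)), (2;(2)), (2;(3))]


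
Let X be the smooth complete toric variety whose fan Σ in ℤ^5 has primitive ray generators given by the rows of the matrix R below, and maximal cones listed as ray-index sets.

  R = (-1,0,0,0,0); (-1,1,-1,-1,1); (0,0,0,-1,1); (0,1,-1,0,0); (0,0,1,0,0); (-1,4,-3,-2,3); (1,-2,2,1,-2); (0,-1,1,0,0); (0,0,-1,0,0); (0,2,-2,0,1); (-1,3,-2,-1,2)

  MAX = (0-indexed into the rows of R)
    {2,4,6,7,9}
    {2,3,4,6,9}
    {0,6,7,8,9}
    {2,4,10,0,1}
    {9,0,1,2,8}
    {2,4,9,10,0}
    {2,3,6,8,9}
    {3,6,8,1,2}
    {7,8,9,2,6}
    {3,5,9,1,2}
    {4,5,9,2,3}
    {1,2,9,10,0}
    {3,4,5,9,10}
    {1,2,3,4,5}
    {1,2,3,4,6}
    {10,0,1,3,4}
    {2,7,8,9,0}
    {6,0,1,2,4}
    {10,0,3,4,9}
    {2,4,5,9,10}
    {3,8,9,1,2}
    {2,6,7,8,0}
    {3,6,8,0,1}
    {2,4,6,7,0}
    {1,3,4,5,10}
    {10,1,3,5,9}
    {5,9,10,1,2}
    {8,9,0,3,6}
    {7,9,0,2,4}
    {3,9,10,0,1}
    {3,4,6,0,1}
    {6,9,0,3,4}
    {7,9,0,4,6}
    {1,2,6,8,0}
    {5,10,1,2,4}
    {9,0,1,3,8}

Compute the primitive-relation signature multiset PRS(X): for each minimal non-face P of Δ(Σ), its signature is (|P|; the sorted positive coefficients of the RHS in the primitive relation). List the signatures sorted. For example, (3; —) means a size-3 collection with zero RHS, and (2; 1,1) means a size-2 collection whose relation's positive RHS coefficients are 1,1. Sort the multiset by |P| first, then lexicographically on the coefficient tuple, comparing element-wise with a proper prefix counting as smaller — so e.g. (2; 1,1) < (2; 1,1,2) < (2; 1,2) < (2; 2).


Σ has 15 primitive collections:

  {3,7}:  v_{3} + v_{7} = 0 ; sig = (2; —)
  {4,8}:  v_{4} + v_{8} = 0 ; sig = (2; —)
  {0,5}:  v_{0} + v_{5} = v_{1} + v_{10} ; sig = (2; 1,1)
  {1,7}:  v_{1} + v_{7} = v_{0} + v_{2} ; sig = (2; 1,1)
  {5,7}:  v_{5} + v_{7} = v_{2} + v_{10} ; sig = (2; 1,1)
  {6,10}:  v_{6} + v_{10} = v_{3} + v_{4} ; sig = (2; 1,1)
  {8,10}:  v_{8} + v_{10} = v_{1} + v_{9} ; sig = (2; 1,1)
  {5,8}:  v_{5} + v_{8} = v_{1} + v_{2} + v_{3} + v_{9} ; sig = (2; 1,1,1,1)
  {7,10}:  v_{7} + v_{10} = v_{0} + v_{2} + v_{4} + v_{9} ; sig = (2; 1,1,1,1)
  {5,6}:  v_{5} + v_{6} = v_{2} + 2·v_{3} + v_{4} ; sig = (2; 1,1,2)
  {0,2,3}:  v_{0} + v_{2} + v_{3} = v_{1} ; sig = (3; 1)
  {1,4,9}:  v_{1} + v_{4} + v_{9} = v_{10} ; sig = (3; 1)
  {1,6,9}:  v_{1} + v_{6} + v_{9} = v_{3} ; sig = (3; 1)
  {2,3,10}:  v_{2} + v_{3} + v_{10} = v_{5} ; sig = (3; 1)
  {0,2,6,9}:  v_{0} + v_{2} + v_{6} + v_{9} = 0 ; sig = (4; —)

so the primitive-relation signature multiset is
    (2; —)
    (2; —)
    (2; 1,1)
    (2; 1,1)
    (2; 1,1)
    (2; 1,1)
    (2; 1,1)
    (2; 1,1,1,1)
    (2; 1,1,1,1)
    (2; 1,1,2)
    (3; 1)
    (3; 1)
    (3; 1)
    (3; 1)
    (4; —)


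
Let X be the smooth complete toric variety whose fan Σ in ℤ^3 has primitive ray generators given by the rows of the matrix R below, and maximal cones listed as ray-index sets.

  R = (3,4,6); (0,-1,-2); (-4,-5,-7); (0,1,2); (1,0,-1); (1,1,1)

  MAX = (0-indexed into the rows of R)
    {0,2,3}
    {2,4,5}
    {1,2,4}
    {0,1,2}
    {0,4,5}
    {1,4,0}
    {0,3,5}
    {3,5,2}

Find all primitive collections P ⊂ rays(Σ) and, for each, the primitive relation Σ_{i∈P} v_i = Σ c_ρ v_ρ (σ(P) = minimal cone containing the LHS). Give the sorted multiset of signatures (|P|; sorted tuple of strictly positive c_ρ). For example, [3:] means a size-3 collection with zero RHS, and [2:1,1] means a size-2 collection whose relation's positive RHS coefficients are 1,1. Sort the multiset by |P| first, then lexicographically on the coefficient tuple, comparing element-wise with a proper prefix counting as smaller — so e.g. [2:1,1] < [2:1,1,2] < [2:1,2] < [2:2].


Primitive collections (5):

  P = {1,3}:  v_{1} + v_{3} = 0 ; sig = [2:]
  P = {1,5}:  v_{1} + v_{5} = v_{4} ; sig = [2:1]
  P = {3,4}:  v_{3} + v_{4} = v_{5} ; sig = [2:1]
  P = {0,2,5}:  v_{0} + v_{2} + v_{5} = 0 ; sig = [3:]
  P = {0,2,4}:  v_{0} + v_{2} + v_{4} = v_{1} ; sig = [3:1]

Signatures (|P|; sorted positive RHS coefficients), sorted:
    |P|=2: 3 collections, coeffs (), (1), (1)
    |P|=3: 2 collections, coeffs (), (1)


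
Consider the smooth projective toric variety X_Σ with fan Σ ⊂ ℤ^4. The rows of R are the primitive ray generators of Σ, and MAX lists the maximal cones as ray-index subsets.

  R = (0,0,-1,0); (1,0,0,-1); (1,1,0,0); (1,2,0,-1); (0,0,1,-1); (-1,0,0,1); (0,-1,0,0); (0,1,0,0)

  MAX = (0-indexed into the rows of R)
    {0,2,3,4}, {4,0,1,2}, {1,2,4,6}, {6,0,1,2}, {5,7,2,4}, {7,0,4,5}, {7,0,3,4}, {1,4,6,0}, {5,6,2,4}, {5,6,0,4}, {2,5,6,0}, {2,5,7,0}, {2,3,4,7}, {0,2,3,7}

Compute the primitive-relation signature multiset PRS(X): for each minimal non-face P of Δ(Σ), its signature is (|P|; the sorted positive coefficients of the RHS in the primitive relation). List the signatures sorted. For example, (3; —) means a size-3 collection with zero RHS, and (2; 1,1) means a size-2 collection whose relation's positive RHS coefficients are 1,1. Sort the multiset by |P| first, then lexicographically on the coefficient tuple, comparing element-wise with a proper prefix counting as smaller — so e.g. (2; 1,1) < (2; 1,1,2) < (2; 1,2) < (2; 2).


Σ has 9 primitive collections:

  • {1,5}:  v_{1} + v_{5} = 0  so sig = (2; —)
  • {6,7}:  v_{6} + v_{7} = 0  so sig = (2; —)
  • {1,7}:  v_{1} + v_{7} = v_{0} + v_{2} + v_{4}  so sig = (2; 1,1,1)
  • {3,6}:  v_{3} + v_{6} = v_{0} + v_{2} + v_{4}  so sig = (2; 1,1,1)
  • {3,5}:  v_{3} + v_{5} = 2·v_{7}  so sig = (2; 2)
  • {1,3}:  v_{1} + v_{3} = 2·v_{0} + 2·v_{2} + 2·v_{4}  so sig = (2; 2,2,2)
  • {0,2,4,5}:  v_{0} + v_{2} + v_{4} + v_{5} = v_{7}  so sig = (4; 1)
  • {0,2,4,6}:  v_{0} + v_{2} + v_{4} + v_{6} = v_{1}  so sig = (4; 1)
  • {0,2,4,7}:  v_{0} + v_{2} + v_{4} + v_{7} = v_{3}  so sig = (4; 1)

Hence PRS(X_Σ) =
{ (2; —) ×2,  (2; 1,1,1) ×2,  (2; 2),  (2; 2,2,2),  (4; 1) ×3 }


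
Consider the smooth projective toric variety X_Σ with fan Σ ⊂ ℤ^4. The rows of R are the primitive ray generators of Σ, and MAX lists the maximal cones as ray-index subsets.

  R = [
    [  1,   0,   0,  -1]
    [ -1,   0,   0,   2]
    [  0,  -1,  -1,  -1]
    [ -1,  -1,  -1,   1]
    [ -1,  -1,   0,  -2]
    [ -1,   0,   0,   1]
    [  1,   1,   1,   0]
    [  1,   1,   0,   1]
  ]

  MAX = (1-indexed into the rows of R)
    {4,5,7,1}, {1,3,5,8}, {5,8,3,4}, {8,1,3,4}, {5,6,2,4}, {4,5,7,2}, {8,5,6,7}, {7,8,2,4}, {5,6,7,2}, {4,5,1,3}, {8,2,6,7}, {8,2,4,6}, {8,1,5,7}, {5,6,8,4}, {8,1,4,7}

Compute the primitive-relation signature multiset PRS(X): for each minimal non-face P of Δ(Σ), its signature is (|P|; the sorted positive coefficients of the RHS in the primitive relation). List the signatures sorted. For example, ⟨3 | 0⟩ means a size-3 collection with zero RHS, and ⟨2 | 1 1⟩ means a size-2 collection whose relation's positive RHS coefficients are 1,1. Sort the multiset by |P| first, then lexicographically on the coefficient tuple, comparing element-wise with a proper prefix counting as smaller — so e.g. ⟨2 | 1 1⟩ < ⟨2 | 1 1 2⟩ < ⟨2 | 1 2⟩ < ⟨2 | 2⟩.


Δ(Σ) — 8 vertices, 9 min non-faces:

  P={1,6}:  v_{1} + v_{6} = 0  →  sig = ⟨2 | 0⟩
  P={2,3}:  v_{2} + v_{3} = v_{4}  →  sig = ⟨2 | 1⟩
  P={3,7}:  v_{3} + v_{7} = v_{1}  →  sig = ⟨2 | 1⟩
  P={1,2}:  v_{1} + v_{2} = v_{4} + v_{7}  →  sig = ⟨2 | 1 1⟩
  P={3,6}:  v_{3} + v_{6} = v_{4} + v_{5} + v_{8}  →  sig = ⟨2 | 1 1 1⟩
  P={2,5,8}:  v_{2} + v_{5} + v_{8} = v_{6}  →  sig = ⟨3 | 1⟩
  P={4,6,7}:  v_{4} + v_{6} + v_{7} = v_{2}  →  sig = ⟨3 | 1⟩
  P={4,5,7,8}:  v_{4} + v_{5} + v_{7} + v_{8} = 0  →  sig = ⟨4 | 0⟩
  P={1,4,5,8}:  v_{1} + v_{4} + v_{5} + v_{8} = v_{3}  →  sig = ⟨4 | 1⟩

Signatures (|P|; sorted positive RHS coefficients), sorted:
[⟨2 | 0⟩, ⟨2 | 1⟩, ⟨2 | 1⟩, ⟨2 | 1 1⟩, ⟨2 | 1 1 1⟩, ⟨3 | 1⟩, ⟨3 | 1⟩, ⟨4 | 0⟩, ⟨4 | 1⟩]


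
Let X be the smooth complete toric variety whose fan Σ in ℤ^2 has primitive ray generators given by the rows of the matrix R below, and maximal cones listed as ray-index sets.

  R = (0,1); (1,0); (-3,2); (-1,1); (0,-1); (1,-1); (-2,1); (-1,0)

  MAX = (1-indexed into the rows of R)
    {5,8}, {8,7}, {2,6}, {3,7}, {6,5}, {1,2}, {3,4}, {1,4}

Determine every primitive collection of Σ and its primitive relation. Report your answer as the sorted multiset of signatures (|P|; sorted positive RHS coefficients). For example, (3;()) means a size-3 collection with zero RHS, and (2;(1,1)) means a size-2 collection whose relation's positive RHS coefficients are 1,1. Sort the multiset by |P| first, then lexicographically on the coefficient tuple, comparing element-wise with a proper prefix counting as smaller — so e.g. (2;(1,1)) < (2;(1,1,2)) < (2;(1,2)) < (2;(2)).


|primitive collections| = 20. Relations:

  {1,5}:  v_{1} + v_{5} = 0 ; sig = (2;())
  {2,8}:  v_{2} + v_{8} = 0 ; sig = (2;())
  {4,6}:  v_{4} + v_{6} = 0 ; sig = (2;())
  {1,6}:  v_{1} + v_{6} = v_{2} ; sig = (2;(1))
  {1,8}:  v_{1} + v_{8} = v_{4} ; sig = (2;(1))
  {2,4}:  v_{2} + v_{4} = v_{1} ; sig = (2;(1))
  {2,5}:  v_{2} + v_{5} = v_{6} ; sig = (2;(1))
  {2,7}:  v_{2} + v_{7} = v_{4} ; sig = (2;(1))
  {3,6}:  v_{3} + v_{6} = v_{7} ; sig = (2;(1))
  {4,5}:  v_{4} + v_{5} = v_{8} ; sig = (2;(1))
  {4,7}:  v_{4} + v_{7} = v_{3} ; sig = (2;(1))
  {4,8}:  v_{4} + v_{8} = v_{7} ; sig = (2;(1))
  {6,7}:  v_{6} + v_{7} = v_{8} ; sig = (2;(1))
  {6,8}:  v_{6} + v_{8} = v_{5} ; sig = (2;(1))
  {3,5}:  v_{3} + v_{5} = v_{7} + v_{8} ; sig = (2;(1,1))
  {1,7}:  v_{1} + v_{7} = 2·v_{4} ; sig = (2;(2))
  {2,3}:  v_{2} + v_{3} = 2·v_{4} ; sig = (2;(2))
  {3,8}:  v_{3} + v_{8} = 2·v_{7} ; sig = (2;(2))
  {5,7}:  v_{5} + v_{7} = 2·v_{8} ; sig = (2;(2))
  {1,3}:  v_{1} + v_{3} = 3·v_{4} ; sig = (2;(3))

so the primitive-relation signature multiset is
[(2;()), (2;()), (2;()), (2;(1)), (2;(1)), (2;(1)), (2;(1)), (2;(1)), (2;(1)), (2;(1)), (2;(1)), (2;(1)), (2;(1)), (2;(1)), (2;(1,1)), (2;(2)), (2;(2)), (2;(2)), (2;(2)), (2;(3))]
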